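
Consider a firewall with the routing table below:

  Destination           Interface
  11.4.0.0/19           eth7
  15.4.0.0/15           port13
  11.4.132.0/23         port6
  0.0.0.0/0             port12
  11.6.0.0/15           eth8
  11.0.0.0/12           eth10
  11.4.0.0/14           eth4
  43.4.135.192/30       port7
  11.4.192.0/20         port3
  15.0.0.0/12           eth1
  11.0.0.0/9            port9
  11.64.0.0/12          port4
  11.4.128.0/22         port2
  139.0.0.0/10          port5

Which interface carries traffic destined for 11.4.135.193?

eth4

Routes whose prefix contains 11.4.135.193:
  0.0.0.0/0 (default, matches everything) -> port12
  11.0.0.0/9 (11.0.0.0 - 11.127.255.255) -> port9
  11.0.0.0/12 (11.0.0.0 - 11.15.255.255) -> eth10
  11.4.0.0/14 (11.4.0.0 - 11.7.255.255) -> eth4
More-specific entries that do NOT match:
  43.4.135.192/30 (43.4.135.192 - 43.4.135.195) does not contain 11.4.135.193
  11.4.132.0/23 (11.4.132.0 - 11.4.133.255) does not contain 11.4.135.193
  11.4.128.0/22 (11.4.128.0 - 11.4.131.255) does not contain 11.4.135.193
  11.4.192.0/20 (11.4.192.0 - 11.4.207.255) does not contain 11.4.135.193
  11.4.0.0/19 (11.4.0.0 - 11.4.31.255) does not contain 11.4.135.193
  15.4.0.0/15 (15.4.0.0 - 15.5.255.255) does not contain 11.4.135.193
  11.6.0.0/15 (11.6.0.0 - 11.7.255.255) does not contain 11.4.135.193
Longest matching prefix is /14 -> interface eth4.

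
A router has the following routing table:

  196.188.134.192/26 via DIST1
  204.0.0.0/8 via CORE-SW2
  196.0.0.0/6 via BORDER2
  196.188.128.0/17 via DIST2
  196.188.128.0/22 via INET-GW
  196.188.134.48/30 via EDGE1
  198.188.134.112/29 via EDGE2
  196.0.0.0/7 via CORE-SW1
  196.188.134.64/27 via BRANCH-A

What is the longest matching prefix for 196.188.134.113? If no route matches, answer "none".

196.188.128.0/17

Entries matching 196.188.134.113:
  196.0.0.0/6 (196.0.0.0 - 199.255.255.255)
  196.0.0.0/7 (196.0.0.0 - 197.255.255.255)
  196.188.128.0/17 (196.188.128.0 - 196.188.255.255)
Most specific is 196.188.128.0/17.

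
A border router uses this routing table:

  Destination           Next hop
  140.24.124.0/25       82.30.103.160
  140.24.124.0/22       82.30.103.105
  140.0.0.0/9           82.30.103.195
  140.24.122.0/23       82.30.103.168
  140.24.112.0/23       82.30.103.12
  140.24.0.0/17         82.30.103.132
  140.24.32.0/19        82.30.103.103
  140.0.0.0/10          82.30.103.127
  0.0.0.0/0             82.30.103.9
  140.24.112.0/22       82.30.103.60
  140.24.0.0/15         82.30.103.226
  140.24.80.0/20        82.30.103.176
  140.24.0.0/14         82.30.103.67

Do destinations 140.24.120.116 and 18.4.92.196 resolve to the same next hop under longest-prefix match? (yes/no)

no

140.24.120.116: longest match 140.24.0.0/17 -> 82.30.103.132
18.4.92.196: longest match 0.0.0.0/0 -> 82.30.103.9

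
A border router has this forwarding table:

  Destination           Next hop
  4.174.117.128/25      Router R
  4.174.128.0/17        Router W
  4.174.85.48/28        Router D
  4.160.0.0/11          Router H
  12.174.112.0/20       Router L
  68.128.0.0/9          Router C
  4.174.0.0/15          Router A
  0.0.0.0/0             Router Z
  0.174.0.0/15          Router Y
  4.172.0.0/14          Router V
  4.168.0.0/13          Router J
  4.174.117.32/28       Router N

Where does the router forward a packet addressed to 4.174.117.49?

Router A

Routes whose prefix contains 4.174.117.49:
  0.0.0.0/0 (default, matches everything) -> Router Z
  4.160.0.0/11 (4.160.0.0 - 4.191.255.255) -> Router H
  4.168.0.0/13 (4.168.0.0 - 4.175.255.255) -> Router J
  4.172.0.0/14 (4.172.0.0 - 4.175.255.255) -> Router V
  4.174.0.0/15 (4.174.0.0 - 4.175.255.255) -> Router A
More-specific entries that do NOT match:
  4.174.85.48/28 (4.174.85.48 - 4.174.85.63) does not contain 4.174.117.49
  4.174.117.32/28 (4.174.117.32 - 4.174.117.47) does not contain 4.174.117.49
  4.174.117.128/25 (4.174.117.128 - 4.174.117.255) does not contain 4.174.117.49
  12.174.112.0/20 (12.174.112.0 - 12.174.127.255) does not contain 4.174.117.49
  4.174.128.0/17 (4.174.128.0 - 4.174.255.255) does not contain 4.174.117.49
Longest matching prefix is /15 -> next hop Router A.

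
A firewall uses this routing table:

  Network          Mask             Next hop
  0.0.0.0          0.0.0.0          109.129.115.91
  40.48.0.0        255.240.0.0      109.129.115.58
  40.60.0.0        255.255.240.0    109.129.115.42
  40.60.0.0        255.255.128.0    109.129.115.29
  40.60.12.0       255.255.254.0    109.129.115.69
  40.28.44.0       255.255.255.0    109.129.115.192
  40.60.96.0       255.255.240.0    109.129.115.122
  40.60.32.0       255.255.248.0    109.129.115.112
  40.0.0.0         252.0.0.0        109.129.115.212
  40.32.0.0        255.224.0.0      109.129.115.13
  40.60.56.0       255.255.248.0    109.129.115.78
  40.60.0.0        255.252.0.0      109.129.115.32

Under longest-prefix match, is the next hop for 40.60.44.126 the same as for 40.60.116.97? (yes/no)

40.60.44.126: longest match 40.60.0.0/17 -> 109.129.115.29
40.60.116.97: longest match 40.60.0.0/17 -> 109.129.115.29

yes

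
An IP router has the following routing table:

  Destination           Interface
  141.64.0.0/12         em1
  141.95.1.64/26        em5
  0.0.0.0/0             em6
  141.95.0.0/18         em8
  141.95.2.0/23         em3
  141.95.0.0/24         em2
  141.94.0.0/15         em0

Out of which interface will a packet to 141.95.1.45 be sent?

em8

Routes whose prefix contains 141.95.1.45:
  0.0.0.0/0 (default, matches everything) -> em6
  141.94.0.0/15 (141.94.0.0 - 141.95.255.255) -> em0
  141.95.0.0/18 (141.95.0.0 - 141.95.63.255) -> em8
More-specific entries that do NOT match:
  141.95.1.64/26 (141.95.1.64 - 141.95.1.127) does not contain 141.95.1.45
  141.95.0.0/24 (141.95.0.0 - 141.95.0.255) does not contain 141.95.1.45
  141.95.2.0/23 (141.95.2.0 - 141.95.3.255) does not contain 141.95.1.45
Longest matching prefix is /18 -> interface em8.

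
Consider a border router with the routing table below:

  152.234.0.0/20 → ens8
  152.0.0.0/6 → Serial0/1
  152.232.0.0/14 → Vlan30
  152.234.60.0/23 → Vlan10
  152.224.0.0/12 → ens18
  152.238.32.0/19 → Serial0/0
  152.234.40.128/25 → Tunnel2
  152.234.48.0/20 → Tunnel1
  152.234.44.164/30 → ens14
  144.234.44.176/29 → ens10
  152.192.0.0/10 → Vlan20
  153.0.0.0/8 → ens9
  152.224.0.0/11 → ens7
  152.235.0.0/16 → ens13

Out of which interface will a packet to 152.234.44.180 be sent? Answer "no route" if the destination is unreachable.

Vlan30

Routes whose prefix contains 152.234.44.180:
  152.0.0.0/6 (152.0.0.0 - 155.255.255.255) -> Serial0/1
  152.192.0.0/10 (152.192.0.0 - 152.255.255.255) -> Vlan20
  152.224.0.0/11 (152.224.0.0 - 152.255.255.255) -> ens7
  152.224.0.0/12 (152.224.0.0 - 152.239.255.255) -> ens18
  152.232.0.0/14 (152.232.0.0 - 152.235.255.255) -> Vlan30
More-specific entries that do NOT match:
  152.234.44.164/30 (152.234.44.164 - 152.234.44.167) does not contain 152.234.44.180
  144.234.44.176/29 (144.234.44.176 - 144.234.44.183) does not contain 152.234.44.180
  152.234.40.128/25 (152.234.40.128 - 152.234.40.255) does not contain 152.234.44.180
  152.234.60.0/23 (152.234.60.0 - 152.234.61.255) does not contain 152.234.44.180
  152.234.0.0/20 (152.234.0.0 - 152.234.15.255) does not contain 152.234.44.180
  152.234.48.0/20 (152.234.48.0 - 152.234.63.255) does not contain 152.234.44.180
  152.238.32.0/19 (152.238.32.0 - 152.238.63.255) does not contain 152.234.44.180
  152.235.0.0/16 (152.235.0.0 - 152.235.255.255) does not contain 152.234.44.180
Longest matching prefix is /14 -> interface Vlan30.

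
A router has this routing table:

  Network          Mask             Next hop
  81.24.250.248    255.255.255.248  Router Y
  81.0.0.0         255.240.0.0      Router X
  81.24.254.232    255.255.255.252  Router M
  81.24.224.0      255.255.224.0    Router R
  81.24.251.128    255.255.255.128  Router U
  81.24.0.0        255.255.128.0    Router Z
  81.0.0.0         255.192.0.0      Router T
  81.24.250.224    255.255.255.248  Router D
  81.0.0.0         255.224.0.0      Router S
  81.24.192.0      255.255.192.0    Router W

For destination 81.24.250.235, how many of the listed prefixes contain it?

Prefixes containing 81.24.250.235:
  81.0.0.0/10 (81.0.0.0 - 81.63.255.255)
  81.0.0.0/11 (81.0.0.0 - 81.31.255.255)
  81.24.192.0/18 (81.24.192.0 - 81.24.255.255)
  81.24.224.0/19 (81.24.224.0 - 81.24.255.255)
Total matching entries: 4.

4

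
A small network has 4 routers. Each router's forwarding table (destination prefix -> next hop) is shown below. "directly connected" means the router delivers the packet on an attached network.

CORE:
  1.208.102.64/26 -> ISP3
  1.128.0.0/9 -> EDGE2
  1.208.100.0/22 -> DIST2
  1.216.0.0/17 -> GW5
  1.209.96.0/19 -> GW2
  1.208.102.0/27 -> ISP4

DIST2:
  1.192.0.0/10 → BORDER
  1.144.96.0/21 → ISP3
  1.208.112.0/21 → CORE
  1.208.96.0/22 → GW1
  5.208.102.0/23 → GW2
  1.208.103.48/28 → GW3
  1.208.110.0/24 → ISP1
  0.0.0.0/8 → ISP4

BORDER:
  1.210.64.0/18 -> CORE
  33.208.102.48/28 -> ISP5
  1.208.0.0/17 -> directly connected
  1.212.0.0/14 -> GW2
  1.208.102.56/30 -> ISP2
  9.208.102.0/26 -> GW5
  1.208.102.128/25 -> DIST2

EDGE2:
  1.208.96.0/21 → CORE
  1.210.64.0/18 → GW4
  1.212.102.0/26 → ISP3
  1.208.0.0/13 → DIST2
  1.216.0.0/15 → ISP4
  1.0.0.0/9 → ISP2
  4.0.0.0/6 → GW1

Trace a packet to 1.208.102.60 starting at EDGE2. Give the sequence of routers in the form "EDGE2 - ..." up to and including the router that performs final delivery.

At EDGE2: longest match for 1.208.102.60 is 1.208.96.0/21 -> CORE
At CORE: longest match for 1.208.102.60 is 1.208.100.0/22 -> DIST2
At DIST2: longest match for 1.208.102.60 is 1.192.0.0/10 -> BORDER
At BORDER: longest match for 1.208.102.60 is 1.208.0.0/17 -> directly connected

EDGE2 - CORE - DIST2 - BORDER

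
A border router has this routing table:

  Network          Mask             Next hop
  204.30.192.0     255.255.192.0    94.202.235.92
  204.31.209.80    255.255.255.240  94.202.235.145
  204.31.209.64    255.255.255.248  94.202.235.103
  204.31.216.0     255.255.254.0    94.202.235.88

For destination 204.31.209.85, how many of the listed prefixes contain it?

1

Prefixes containing 204.31.209.85:
  204.31.209.80/28 (204.31.209.80 - 204.31.209.95)
Total matching entries: 1.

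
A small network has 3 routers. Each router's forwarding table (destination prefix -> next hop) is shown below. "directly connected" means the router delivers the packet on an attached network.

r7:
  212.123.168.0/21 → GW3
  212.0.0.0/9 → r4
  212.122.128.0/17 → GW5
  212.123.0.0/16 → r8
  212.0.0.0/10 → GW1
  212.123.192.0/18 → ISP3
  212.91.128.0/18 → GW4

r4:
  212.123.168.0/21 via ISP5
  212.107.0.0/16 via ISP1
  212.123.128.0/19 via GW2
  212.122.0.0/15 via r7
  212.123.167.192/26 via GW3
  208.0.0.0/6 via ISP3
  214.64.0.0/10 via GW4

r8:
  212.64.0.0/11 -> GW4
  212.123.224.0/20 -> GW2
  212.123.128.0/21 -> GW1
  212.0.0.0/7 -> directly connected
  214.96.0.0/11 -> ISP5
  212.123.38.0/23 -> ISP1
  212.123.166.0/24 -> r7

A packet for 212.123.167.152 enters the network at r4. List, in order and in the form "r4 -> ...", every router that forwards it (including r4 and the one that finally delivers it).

At r4: longest match for 212.123.167.152 is 212.122.0.0/15 -> r7
At r7: longest match for 212.123.167.152 is 212.123.0.0/16 -> r8
At r8: longest match for 212.123.167.152 is 212.0.0.0/7 -> directly connected

r4 -> r7 -> r8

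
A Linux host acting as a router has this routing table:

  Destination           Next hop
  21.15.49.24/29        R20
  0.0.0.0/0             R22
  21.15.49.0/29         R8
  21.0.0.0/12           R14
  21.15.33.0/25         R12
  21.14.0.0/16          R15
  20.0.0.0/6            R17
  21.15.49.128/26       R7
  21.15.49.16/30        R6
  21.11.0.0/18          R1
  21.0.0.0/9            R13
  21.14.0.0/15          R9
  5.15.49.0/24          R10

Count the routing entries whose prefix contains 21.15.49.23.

Prefixes containing 21.15.49.23:
  0.0.0.0/0 (default, matches everything)
  20.0.0.0/6 (20.0.0.0 - 23.255.255.255)
  21.0.0.0/9 (21.0.0.0 - 21.127.255.255)
  21.0.0.0/12 (21.0.0.0 - 21.15.255.255)
  21.14.0.0/15 (21.14.0.0 - 21.15.255.255)
Total matching entries: 5.

5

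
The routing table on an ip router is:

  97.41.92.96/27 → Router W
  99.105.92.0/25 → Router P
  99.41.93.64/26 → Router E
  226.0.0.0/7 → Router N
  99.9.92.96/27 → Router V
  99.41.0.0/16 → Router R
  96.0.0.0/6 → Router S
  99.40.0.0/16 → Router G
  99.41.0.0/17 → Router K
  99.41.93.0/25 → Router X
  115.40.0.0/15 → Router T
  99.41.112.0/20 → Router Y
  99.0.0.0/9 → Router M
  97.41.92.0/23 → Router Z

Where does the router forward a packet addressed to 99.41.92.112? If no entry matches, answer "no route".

Router K

Routes whose prefix contains 99.41.92.112:
  96.0.0.0/6 (96.0.0.0 - 99.255.255.255) -> Router S
  99.0.0.0/9 (99.0.0.0 - 99.127.255.255) -> Router M
  99.41.0.0/16 (99.41.0.0 - 99.41.255.255) -> Router R
  99.41.0.0/17 (99.41.0.0 - 99.41.127.255) -> Router K
More-specific entries that do NOT match:
  97.41.92.96/27 (97.41.92.96 - 97.41.92.127) does not contain 99.41.92.112
  99.9.92.96/27 (99.9.92.96 - 99.9.92.127) does not contain 99.41.92.112
  99.41.93.64/26 (99.41.93.64 - 99.41.93.127) does not contain 99.41.92.112
  99.105.92.0/25 (99.105.92.0 - 99.105.92.127) does not contain 99.41.92.112
  99.41.93.0/25 (99.41.93.0 - 99.41.93.127) does not contain 99.41.92.112
  97.41.92.0/23 (97.41.92.0 - 97.41.93.255) does not contain 99.41.92.112
  99.41.112.0/20 (99.41.112.0 - 99.41.127.255) does not contain 99.41.92.112
Longest matching prefix is /17 -> next hop Router K.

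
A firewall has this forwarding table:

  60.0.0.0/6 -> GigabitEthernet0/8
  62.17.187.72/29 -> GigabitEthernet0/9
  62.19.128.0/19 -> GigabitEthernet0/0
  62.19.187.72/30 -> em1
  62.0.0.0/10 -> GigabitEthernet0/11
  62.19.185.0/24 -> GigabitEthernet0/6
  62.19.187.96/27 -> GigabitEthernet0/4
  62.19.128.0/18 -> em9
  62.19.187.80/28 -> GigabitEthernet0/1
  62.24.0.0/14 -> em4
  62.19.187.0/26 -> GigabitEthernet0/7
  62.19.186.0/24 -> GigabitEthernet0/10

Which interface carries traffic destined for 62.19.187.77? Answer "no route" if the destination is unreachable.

Routes whose prefix contains 62.19.187.77:
  60.0.0.0/6 (60.0.0.0 - 63.255.255.255) -> GigabitEthernet0/8
  62.0.0.0/10 (62.0.0.0 - 62.63.255.255) -> GigabitEthernet0/11
  62.19.128.0/18 (62.19.128.0 - 62.19.191.255) -> em9
More-specific entries that do NOT match:
  62.19.187.72/30 (62.19.187.72 - 62.19.187.75) does not contain 62.19.187.77
  62.17.187.72/29 (62.17.187.72 - 62.17.187.79) does not contain 62.19.187.77
  62.19.187.80/28 (62.19.187.80 - 62.19.187.95) does not contain 62.19.187.77
  62.19.187.96/27 (62.19.187.96 - 62.19.187.127) does not contain 62.19.187.77
  62.19.187.0/26 (62.19.187.0 - 62.19.187.63) does not contain 62.19.187.77
  62.19.185.0/24 (62.19.185.0 - 62.19.185.255) does not contain 62.19.187.77
  62.19.186.0/24 (62.19.186.0 - 62.19.186.255) does not contain 62.19.187.77
  62.19.128.0/19 (62.19.128.0 - 62.19.159.255) does not contain 62.19.187.77
Longest matching prefix is /18 -> interface em9.

em9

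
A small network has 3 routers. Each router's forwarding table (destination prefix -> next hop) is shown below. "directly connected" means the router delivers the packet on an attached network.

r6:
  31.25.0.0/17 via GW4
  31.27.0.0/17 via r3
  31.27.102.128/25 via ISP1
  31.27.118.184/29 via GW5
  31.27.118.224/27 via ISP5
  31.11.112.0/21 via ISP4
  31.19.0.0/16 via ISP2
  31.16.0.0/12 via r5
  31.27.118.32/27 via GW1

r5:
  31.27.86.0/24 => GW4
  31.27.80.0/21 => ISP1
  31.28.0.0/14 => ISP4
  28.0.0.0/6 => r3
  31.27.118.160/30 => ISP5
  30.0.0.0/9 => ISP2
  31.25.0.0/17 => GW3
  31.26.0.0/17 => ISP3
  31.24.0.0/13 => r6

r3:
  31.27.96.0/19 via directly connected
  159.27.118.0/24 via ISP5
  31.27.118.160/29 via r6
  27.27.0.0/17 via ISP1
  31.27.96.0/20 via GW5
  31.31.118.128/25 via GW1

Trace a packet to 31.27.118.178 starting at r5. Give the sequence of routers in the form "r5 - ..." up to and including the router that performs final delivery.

At r5: longest match for 31.27.118.178 is 31.24.0.0/13 -> r6
At r6: longest match for 31.27.118.178 is 31.27.0.0/17 -> r3
At r3: longest match for 31.27.118.178 is 31.27.96.0/19 -> directly connected

r5 - r6 - r3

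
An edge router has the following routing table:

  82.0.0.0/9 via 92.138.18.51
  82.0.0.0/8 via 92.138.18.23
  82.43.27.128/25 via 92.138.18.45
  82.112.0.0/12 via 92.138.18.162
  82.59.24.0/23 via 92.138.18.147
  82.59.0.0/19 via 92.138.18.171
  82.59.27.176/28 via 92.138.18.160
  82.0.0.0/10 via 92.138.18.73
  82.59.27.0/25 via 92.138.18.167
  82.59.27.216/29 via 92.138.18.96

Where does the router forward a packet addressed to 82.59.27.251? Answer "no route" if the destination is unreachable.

Routes whose prefix contains 82.59.27.251:
  82.0.0.0/8 (82.0.0.0 - 82.255.255.255) -> 92.138.18.23
  82.0.0.0/9 (82.0.0.0 - 82.127.255.255) -> 92.138.18.51
  82.0.0.0/10 (82.0.0.0 - 82.63.255.255) -> 92.138.18.73
  82.59.0.0/19 (82.59.0.0 - 82.59.31.255) -> 92.138.18.171
More-specific entries that do NOT match:
  82.59.27.216/29 (82.59.27.216 - 82.59.27.223) does not contain 82.59.27.251
  82.59.27.176/28 (82.59.27.176 - 82.59.27.191) does not contain 82.59.27.251
  82.43.27.128/25 (82.43.27.128 - 82.43.27.255) does not contain 82.59.27.251
  82.59.27.0/25 (82.59.27.0 - 82.59.27.127) does not contain 82.59.27.251
  82.59.24.0/23 (82.59.24.0 - 82.59.25.255) does not contain 82.59.27.251
Longest matching prefix is /19 -> next hop 92.138.18.171.

92.138.18.171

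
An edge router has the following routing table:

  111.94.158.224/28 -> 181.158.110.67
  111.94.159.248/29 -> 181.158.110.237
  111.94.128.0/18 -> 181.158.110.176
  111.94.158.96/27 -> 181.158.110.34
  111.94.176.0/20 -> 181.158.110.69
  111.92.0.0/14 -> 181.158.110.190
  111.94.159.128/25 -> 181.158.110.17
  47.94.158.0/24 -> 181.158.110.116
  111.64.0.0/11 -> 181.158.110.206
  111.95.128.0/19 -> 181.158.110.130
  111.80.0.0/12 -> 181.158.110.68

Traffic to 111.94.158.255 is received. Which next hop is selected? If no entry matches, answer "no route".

Routes whose prefix contains 111.94.158.255:
  111.64.0.0/11 (111.64.0.0 - 111.95.255.255) -> 181.158.110.206
  111.80.0.0/12 (111.80.0.0 - 111.95.255.255) -> 181.158.110.68
  111.92.0.0/14 (111.92.0.0 - 111.95.255.255) -> 181.158.110.190
  111.94.128.0/18 (111.94.128.0 - 111.94.191.255) -> 181.158.110.176
More-specific entries that do NOT match:
  111.94.159.248/29 (111.94.159.248 - 111.94.159.255) does not contain 111.94.158.255
  111.94.158.224/28 (111.94.158.224 - 111.94.158.239) does not contain 111.94.158.255
  111.94.158.96/27 (111.94.158.96 - 111.94.158.127) does not contain 111.94.158.255
  111.94.159.128/25 (111.94.159.128 - 111.94.159.255) does not contain 111.94.158.255
  47.94.158.0/24 (47.94.158.0 - 47.94.158.255) does not contain 111.94.158.255
  111.94.176.0/20 (111.94.176.0 - 111.94.191.255) does not contain 111.94.158.255
  111.95.128.0/19 (111.95.128.0 - 111.95.159.255) does not contain 111.94.158.255
Longest matching prefix is /18 -> next hop 181.158.110.176.

181.158.110.176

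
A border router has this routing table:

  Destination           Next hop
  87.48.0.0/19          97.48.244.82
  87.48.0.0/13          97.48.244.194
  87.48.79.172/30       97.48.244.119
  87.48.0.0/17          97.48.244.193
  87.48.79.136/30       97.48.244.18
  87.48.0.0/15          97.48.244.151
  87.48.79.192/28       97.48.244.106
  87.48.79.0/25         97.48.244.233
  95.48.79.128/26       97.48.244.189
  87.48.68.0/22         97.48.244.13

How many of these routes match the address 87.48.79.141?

3

Prefixes containing 87.48.79.141:
  87.48.0.0/13 (87.48.0.0 - 87.55.255.255)
  87.48.0.0/15 (87.48.0.0 - 87.49.255.255)
  87.48.0.0/17 (87.48.0.0 - 87.48.127.255)
Total matching entries: 3.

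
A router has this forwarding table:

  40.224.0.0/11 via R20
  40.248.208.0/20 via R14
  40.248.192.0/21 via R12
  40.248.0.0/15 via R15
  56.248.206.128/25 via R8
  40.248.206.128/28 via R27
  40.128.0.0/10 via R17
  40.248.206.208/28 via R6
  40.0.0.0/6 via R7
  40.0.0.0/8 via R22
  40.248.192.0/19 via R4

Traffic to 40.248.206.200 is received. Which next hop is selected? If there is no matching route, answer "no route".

Routes whose prefix contains 40.248.206.200:
  40.0.0.0/6 (40.0.0.0 - 43.255.255.255) -> R7
  40.0.0.0/8 (40.0.0.0 - 40.255.255.255) -> R22
  40.224.0.0/11 (40.224.0.0 - 40.255.255.255) -> R20
  40.248.0.0/15 (40.248.0.0 - 40.249.255.255) -> R15
  40.248.192.0/19 (40.248.192.0 - 40.248.223.255) -> R4
More-specific entries that do NOT match:
  40.248.206.128/28 (40.248.206.128 - 40.248.206.143) does not contain 40.248.206.200
  40.248.206.208/28 (40.248.206.208 - 40.248.206.223) does not contain 40.248.206.200
  56.248.206.128/25 (56.248.206.128 - 56.248.206.255) does not contain 40.248.206.200
  40.248.192.0/21 (40.248.192.0 - 40.248.199.255) does not contain 40.248.206.200
  40.248.208.0/20 (40.248.208.0 - 40.248.223.255) does not contain 40.248.206.200
Longest matching prefix is /19 -> next hop R4.

R4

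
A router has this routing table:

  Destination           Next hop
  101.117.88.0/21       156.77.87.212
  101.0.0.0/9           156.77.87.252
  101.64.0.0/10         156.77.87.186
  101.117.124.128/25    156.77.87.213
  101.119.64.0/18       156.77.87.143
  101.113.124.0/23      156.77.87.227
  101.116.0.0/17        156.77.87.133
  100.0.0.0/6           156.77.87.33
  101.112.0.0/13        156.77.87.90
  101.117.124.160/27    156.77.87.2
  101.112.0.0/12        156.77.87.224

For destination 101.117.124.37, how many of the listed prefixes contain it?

Prefixes containing 101.117.124.37:
  100.0.0.0/6 (100.0.0.0 - 103.255.255.255)
  101.0.0.0/9 (101.0.0.0 - 101.127.255.255)
  101.64.0.0/10 (101.64.0.0 - 101.127.255.255)
  101.112.0.0/12 (101.112.0.0 - 101.127.255.255)
  101.112.0.0/13 (101.112.0.0 - 101.119.255.255)
Total matching entries: 5.

5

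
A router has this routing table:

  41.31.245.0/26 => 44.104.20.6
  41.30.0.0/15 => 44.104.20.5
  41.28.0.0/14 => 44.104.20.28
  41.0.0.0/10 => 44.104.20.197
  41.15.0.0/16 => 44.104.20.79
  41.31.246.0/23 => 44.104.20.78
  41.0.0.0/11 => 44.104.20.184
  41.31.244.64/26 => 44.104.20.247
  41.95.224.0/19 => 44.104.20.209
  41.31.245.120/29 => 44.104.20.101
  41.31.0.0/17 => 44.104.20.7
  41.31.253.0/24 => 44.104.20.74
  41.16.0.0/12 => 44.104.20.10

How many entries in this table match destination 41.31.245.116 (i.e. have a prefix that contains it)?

5

Prefixes containing 41.31.245.116:
  41.0.0.0/10 (41.0.0.0 - 41.63.255.255)
  41.0.0.0/11 (41.0.0.0 - 41.31.255.255)
  41.16.0.0/12 (41.16.0.0 - 41.31.255.255)
  41.28.0.0/14 (41.28.0.0 - 41.31.255.255)
  41.30.0.0/15 (41.30.0.0 - 41.31.255.255)
Total matching entries: 5.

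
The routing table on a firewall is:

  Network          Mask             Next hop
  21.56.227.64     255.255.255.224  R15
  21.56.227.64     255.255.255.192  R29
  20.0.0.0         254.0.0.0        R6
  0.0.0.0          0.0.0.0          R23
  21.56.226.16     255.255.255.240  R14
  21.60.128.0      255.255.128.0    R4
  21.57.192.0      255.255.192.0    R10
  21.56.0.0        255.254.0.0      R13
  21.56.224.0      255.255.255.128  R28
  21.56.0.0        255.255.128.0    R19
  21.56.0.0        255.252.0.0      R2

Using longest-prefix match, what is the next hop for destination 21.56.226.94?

R13

Routes whose prefix contains 21.56.226.94:
  0.0.0.0/0 (default, matches everything) -> R23
  20.0.0.0/7 (20.0.0.0 - 21.255.255.255) -> R6
  21.56.0.0/14 (21.56.0.0 - 21.59.255.255) -> R2
  21.56.0.0/15 (21.56.0.0 - 21.57.255.255) -> R13
More-specific entries that do NOT match:
  21.56.226.16/28 (21.56.226.16 - 21.56.226.31) does not contain 21.56.226.94
  21.56.227.64/27 (21.56.227.64 - 21.56.227.95) does not contain 21.56.226.94
  21.56.227.64/26 (21.56.227.64 - 21.56.227.127) does not contain 21.56.226.94
  21.56.224.0/25 (21.56.224.0 - 21.56.224.127) does not contain 21.56.226.94
  21.57.192.0/18 (21.57.192.0 - 21.57.255.255) does not contain 21.56.226.94
  21.60.128.0/17 (21.60.128.0 - 21.60.255.255) does not contain 21.56.226.94
  21.56.0.0/17 (21.56.0.0 - 21.56.127.255) does not contain 21.56.226.94
Longest matching prefix is /15 -> next hop R13.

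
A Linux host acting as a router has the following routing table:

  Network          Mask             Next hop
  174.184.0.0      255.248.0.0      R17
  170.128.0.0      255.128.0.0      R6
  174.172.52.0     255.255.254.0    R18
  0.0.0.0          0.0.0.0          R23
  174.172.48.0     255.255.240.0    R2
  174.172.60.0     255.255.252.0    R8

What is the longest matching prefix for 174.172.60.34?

174.172.60.0/22

Entries matching 174.172.60.34:
  0.0.0.0/0 (default, matches everything)
  174.172.48.0/20 (174.172.48.0 - 174.172.63.255)
  174.172.60.0/22 (174.172.60.0 - 174.172.63.255)
Most specific is 174.172.60.0/22.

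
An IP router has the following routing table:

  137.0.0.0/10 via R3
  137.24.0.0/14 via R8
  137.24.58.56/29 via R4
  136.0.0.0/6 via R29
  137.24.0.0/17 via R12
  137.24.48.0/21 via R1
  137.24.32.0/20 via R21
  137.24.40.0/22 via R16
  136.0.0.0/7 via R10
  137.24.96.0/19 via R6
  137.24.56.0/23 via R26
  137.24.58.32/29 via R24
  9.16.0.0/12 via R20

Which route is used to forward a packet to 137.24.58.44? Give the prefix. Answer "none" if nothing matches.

137.24.0.0/17

Entries matching 137.24.58.44:
  136.0.0.0/6 (136.0.0.0 - 139.255.255.255)
  136.0.0.0/7 (136.0.0.0 - 137.255.255.255)
  137.0.0.0/10 (137.0.0.0 - 137.63.255.255)
  137.24.0.0/14 (137.24.0.0 - 137.27.255.255)
  137.24.0.0/17 (137.24.0.0 - 137.24.127.255)
Most specific is 137.24.0.0/17.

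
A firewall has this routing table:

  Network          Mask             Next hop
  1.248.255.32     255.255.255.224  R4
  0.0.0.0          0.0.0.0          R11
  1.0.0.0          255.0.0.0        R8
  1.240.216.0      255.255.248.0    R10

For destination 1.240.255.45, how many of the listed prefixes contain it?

2

Prefixes containing 1.240.255.45:
  0.0.0.0/0 (default, matches everything)
  1.0.0.0/8 (1.0.0.0 - 1.255.255.255)
Total matching entries: 2.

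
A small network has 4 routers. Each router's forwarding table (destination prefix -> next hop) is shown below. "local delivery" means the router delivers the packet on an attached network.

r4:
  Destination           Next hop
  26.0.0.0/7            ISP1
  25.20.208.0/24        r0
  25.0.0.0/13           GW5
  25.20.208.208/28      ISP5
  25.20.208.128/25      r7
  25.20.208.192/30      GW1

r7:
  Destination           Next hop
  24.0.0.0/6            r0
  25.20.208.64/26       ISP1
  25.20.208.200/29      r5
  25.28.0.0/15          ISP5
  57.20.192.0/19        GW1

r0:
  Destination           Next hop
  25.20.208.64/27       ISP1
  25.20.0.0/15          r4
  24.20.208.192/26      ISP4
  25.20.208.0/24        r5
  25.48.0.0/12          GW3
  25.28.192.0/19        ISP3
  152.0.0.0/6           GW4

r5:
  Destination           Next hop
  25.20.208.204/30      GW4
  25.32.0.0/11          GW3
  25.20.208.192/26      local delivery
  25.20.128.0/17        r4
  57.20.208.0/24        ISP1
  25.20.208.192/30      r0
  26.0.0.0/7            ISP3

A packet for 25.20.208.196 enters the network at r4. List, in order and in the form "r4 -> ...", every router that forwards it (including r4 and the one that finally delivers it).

r4 -> r7 -> r0 -> r5

At r4: longest match for 25.20.208.196 is 25.20.208.128/25 -> r7
At r7: longest match for 25.20.208.196 is 24.0.0.0/6 -> r0
At r0: longest match for 25.20.208.196 is 25.20.208.0/24 -> r5
At r5: longest match for 25.20.208.196 is 25.20.208.192/26 -> local delivery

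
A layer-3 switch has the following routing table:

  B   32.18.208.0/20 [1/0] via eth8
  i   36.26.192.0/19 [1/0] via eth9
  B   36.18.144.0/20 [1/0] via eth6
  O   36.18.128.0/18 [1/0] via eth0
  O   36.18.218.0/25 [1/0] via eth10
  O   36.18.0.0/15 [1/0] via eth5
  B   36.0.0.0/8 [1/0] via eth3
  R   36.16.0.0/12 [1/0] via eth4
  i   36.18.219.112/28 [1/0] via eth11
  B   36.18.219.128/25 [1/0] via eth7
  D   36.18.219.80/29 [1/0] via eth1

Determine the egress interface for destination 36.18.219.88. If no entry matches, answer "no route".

Routes whose prefix contains 36.18.219.88:
  36.0.0.0/8 (36.0.0.0 - 36.255.255.255) -> eth3
  36.16.0.0/12 (36.16.0.0 - 36.31.255.255) -> eth4
  36.18.0.0/15 (36.18.0.0 - 36.19.255.255) -> eth5
More-specific entries that do NOT match:
  36.18.219.80/29 (36.18.219.80 - 36.18.219.87) does not contain 36.18.219.88
  36.18.219.112/28 (36.18.219.112 - 36.18.219.127) does not contain 36.18.219.88
  36.18.218.0/25 (36.18.218.0 - 36.18.218.127) does not contain 36.18.219.88
  36.18.219.128/25 (36.18.219.128 - 36.18.219.255) does not contain 36.18.219.88
  32.18.208.0/20 (32.18.208.0 - 32.18.223.255) does not contain 36.18.219.88
  36.18.144.0/20 (36.18.144.0 - 36.18.159.255) does not contain 36.18.219.88
  36.26.192.0/19 (36.26.192.0 - 36.26.223.255) does not contain 36.18.219.88
  36.18.128.0/18 (36.18.128.0 - 36.18.191.255) does not contain 36.18.219.88
Longest matching prefix is /15 -> interface eth5.

eth5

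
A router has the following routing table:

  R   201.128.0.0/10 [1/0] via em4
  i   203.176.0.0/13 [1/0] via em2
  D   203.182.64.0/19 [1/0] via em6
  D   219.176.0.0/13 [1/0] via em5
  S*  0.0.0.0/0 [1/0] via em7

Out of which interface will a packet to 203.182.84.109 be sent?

Routes whose prefix contains 203.182.84.109:
  0.0.0.0/0 (default, matches everything) -> em7
  203.176.0.0/13 (203.176.0.0 - 203.183.255.255) -> em2
  203.182.64.0/19 (203.182.64.0 - 203.182.95.255) -> em6
Longest matching prefix is /19 -> interface em6.

em6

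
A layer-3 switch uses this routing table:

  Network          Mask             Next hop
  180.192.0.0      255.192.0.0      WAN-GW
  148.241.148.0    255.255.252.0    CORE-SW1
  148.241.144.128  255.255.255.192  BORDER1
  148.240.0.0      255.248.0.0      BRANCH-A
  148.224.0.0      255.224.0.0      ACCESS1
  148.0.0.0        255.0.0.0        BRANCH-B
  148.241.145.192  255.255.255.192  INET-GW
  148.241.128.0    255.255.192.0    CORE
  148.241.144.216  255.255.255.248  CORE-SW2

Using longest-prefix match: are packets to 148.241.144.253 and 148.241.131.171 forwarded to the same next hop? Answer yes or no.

148.241.144.253: longest match 148.241.128.0/18 -> CORE
148.241.131.171: longest match 148.241.128.0/18 -> CORE

yes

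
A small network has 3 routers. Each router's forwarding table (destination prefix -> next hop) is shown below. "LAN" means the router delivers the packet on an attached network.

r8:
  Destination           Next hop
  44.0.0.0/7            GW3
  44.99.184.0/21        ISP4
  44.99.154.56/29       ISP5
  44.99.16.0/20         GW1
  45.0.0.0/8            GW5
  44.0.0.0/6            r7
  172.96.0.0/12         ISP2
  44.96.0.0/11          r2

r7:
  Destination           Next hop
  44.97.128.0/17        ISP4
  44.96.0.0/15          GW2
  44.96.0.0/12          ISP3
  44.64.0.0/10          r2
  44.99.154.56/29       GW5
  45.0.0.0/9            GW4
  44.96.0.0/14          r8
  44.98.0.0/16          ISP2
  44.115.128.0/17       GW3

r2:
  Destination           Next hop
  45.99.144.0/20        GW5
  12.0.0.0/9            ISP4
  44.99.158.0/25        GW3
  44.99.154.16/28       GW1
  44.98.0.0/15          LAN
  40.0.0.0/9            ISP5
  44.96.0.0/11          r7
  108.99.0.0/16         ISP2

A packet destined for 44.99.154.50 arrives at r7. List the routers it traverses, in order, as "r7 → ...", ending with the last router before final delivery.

r7 → r8 → r2

At r7: longest match for 44.99.154.50 is 44.96.0.0/14 -> r8
At r8: longest match for 44.99.154.50 is 44.96.0.0/11 -> r2
At r2: longest match for 44.99.154.50 is 44.98.0.0/15 -> LAN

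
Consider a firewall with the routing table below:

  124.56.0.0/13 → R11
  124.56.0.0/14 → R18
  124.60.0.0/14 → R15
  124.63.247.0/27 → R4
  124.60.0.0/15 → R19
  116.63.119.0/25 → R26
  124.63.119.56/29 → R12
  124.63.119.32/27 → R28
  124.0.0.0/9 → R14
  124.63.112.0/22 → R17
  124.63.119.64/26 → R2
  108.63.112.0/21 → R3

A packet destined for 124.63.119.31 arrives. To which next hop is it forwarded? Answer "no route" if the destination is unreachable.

R15

Routes whose prefix contains 124.63.119.31:
  124.0.0.0/9 (124.0.0.0 - 124.127.255.255) -> R14
  124.56.0.0/13 (124.56.0.0 - 124.63.255.255) -> R11
  124.60.0.0/14 (124.60.0.0 - 124.63.255.255) -> R15
More-specific entries that do NOT match:
  124.63.119.56/29 (124.63.119.56 - 124.63.119.63) does not contain 124.63.119.31
  124.63.247.0/27 (124.63.247.0 - 124.63.247.31) does not contain 124.63.119.31
  124.63.119.32/27 (124.63.119.32 - 124.63.119.63) does not contain 124.63.119.31
  124.63.119.64/26 (124.63.119.64 - 124.63.119.127) does not contain 124.63.119.31
  116.63.119.0/25 (116.63.119.0 - 116.63.119.127) does not contain 124.63.119.31
  124.63.112.0/22 (124.63.112.0 - 124.63.115.255) does not contain 124.63.119.31
  108.63.112.0/21 (108.63.112.0 - 108.63.119.255) does not contain 124.63.119.31
  124.60.0.0/15 (124.60.0.0 - 124.61.255.255) does not contain 124.63.119.31
Longest matching prefix is /14 -> next hop R15.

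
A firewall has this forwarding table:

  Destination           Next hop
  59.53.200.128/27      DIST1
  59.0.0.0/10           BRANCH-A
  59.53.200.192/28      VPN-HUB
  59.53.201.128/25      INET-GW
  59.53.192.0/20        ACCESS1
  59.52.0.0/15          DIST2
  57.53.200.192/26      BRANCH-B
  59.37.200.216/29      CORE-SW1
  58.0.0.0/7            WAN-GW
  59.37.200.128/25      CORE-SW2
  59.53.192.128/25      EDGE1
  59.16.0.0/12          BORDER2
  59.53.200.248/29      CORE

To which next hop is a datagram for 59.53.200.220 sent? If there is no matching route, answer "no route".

Routes whose prefix contains 59.53.200.220:
  58.0.0.0/7 (58.0.0.0 - 59.255.255.255) -> WAN-GW
  59.0.0.0/10 (59.0.0.0 - 59.63.255.255) -> BRANCH-A
  59.52.0.0/15 (59.52.0.0 - 59.53.255.255) -> DIST2
  59.53.192.0/20 (59.53.192.0 - 59.53.207.255) -> ACCESS1
More-specific entries that do NOT match:
  59.37.200.216/29 (59.37.200.216 - 59.37.200.223) does not contain 59.53.200.220
  59.53.200.248/29 (59.53.200.248 - 59.53.200.255) does not contain 59.53.200.220
  59.53.200.192/28 (59.53.200.192 - 59.53.200.207) does not contain 59.53.200.220
  59.53.200.128/27 (59.53.200.128 - 59.53.200.159) does not contain 59.53.200.220
  57.53.200.192/26 (57.53.200.192 - 57.53.200.255) does not contain 59.53.200.220
  59.53.201.128/25 (59.53.201.128 - 59.53.201.255) does not contain 59.53.200.220
  59.37.200.128/25 (59.37.200.128 - 59.37.200.255) does not contain 59.53.200.220
  59.53.192.128/25 (59.53.192.128 - 59.53.192.255) does not contain 59.53.200.220
Longest matching prefix is /20 -> next hop ACCESS1.

ACCESS1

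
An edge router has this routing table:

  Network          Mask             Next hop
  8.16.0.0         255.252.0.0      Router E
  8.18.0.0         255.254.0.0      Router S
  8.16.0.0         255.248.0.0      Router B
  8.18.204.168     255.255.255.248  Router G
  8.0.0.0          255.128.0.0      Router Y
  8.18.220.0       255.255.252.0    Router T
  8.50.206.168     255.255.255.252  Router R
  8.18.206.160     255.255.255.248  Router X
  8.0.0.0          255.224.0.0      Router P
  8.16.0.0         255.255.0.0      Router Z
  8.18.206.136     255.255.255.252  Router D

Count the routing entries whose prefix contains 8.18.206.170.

Prefixes containing 8.18.206.170:
  8.0.0.0/9 (8.0.0.0 - 8.127.255.255)
  8.0.0.0/11 (8.0.0.0 - 8.31.255.255)
  8.16.0.0/13 (8.16.0.0 - 8.23.255.255)
  8.16.0.0/14 (8.16.0.0 - 8.19.255.255)
  8.18.0.0/15 (8.18.0.0 - 8.19.255.255)
Total matching entries: 5.

5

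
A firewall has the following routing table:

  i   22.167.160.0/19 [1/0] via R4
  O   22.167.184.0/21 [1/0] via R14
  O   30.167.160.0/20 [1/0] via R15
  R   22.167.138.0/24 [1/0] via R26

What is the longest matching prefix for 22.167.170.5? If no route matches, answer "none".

Entries matching 22.167.170.5:
  22.167.160.0/19 (22.167.160.0 - 22.167.191.255)
Most specific is 22.167.160.0/19.

22.167.160.0/19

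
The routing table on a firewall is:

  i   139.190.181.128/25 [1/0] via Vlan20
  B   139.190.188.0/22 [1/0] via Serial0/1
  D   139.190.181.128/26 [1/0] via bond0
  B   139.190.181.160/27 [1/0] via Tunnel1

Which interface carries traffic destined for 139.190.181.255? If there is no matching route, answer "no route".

Routes whose prefix contains 139.190.181.255:
  139.190.181.128/25 (139.190.181.128 - 139.190.181.255) -> Vlan20
More-specific entries that do NOT match:
  139.190.181.160/27 (139.190.181.160 - 139.190.181.191) does not contain 139.190.181.255
  139.190.181.128/26 (139.190.181.128 - 139.190.181.191) does not contain 139.190.181.255
Longest matching prefix is /25 -> interface Vlan20.

Vlan20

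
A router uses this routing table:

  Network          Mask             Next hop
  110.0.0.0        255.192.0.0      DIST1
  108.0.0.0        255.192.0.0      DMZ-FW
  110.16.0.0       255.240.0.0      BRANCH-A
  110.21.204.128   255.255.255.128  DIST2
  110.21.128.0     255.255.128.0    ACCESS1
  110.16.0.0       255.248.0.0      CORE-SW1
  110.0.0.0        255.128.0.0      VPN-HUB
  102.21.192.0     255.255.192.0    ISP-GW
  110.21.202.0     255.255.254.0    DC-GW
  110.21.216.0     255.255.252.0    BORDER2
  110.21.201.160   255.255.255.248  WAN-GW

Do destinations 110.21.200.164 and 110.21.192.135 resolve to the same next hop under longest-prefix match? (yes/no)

110.21.200.164: longest match 110.21.128.0/17 -> ACCESS1
110.21.192.135: longest match 110.21.128.0/17 -> ACCESS1

yes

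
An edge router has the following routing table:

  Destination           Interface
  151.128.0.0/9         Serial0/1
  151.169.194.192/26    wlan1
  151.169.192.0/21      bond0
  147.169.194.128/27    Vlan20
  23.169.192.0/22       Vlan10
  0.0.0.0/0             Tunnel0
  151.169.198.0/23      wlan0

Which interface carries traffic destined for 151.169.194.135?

bond0

Routes whose prefix contains 151.169.194.135:
  0.0.0.0/0 (default, matches everything) -> Tunnel0
  151.128.0.0/9 (151.128.0.0 - 151.255.255.255) -> Serial0/1
  151.169.192.0/21 (151.169.192.0 - 151.169.199.255) -> bond0
More-specific entries that do NOT match:
  147.169.194.128/27 (147.169.194.128 - 147.169.194.159) does not contain 151.169.194.135
  151.169.194.192/26 (151.169.194.192 - 151.169.194.255) does not contain 151.169.194.135
  151.169.198.0/23 (151.169.198.0 - 151.169.199.255) does not contain 151.169.194.135
  23.169.192.0/22 (23.169.192.0 - 23.169.195.255) does not contain 151.169.194.135
Longest matching prefix is /21 -> interface bond0.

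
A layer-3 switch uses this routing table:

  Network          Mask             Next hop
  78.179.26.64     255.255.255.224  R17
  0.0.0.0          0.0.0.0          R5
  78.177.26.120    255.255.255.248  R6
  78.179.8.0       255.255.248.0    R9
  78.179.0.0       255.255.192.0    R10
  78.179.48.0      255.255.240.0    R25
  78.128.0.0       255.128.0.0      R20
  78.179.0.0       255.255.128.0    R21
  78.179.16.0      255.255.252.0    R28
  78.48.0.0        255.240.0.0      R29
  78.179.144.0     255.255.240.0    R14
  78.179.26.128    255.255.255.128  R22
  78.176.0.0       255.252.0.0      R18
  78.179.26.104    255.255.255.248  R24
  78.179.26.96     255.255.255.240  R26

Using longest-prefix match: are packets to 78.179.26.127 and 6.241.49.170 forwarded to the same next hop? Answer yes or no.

78.179.26.127: longest match 78.179.0.0/18 -> R10
6.241.49.170: longest match 0.0.0.0/0 -> R5

no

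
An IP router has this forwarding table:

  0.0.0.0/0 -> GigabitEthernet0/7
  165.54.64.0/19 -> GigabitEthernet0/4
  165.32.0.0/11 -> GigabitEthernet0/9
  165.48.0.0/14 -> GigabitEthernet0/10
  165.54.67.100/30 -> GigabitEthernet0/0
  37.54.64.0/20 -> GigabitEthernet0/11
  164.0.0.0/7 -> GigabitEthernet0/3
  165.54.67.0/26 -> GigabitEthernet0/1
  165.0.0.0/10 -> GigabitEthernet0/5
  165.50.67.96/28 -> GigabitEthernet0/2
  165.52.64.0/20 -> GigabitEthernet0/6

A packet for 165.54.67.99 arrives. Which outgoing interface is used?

GigabitEthernet0/4

Routes whose prefix contains 165.54.67.99:
  0.0.0.0/0 (default, matches everything) -> GigabitEthernet0/7
  164.0.0.0/7 (164.0.0.0 - 165.255.255.255) -> GigabitEthernet0/3
  165.0.0.0/10 (165.0.0.0 - 165.63.255.255) -> GigabitEthernet0/5
  165.32.0.0/11 (165.32.0.0 - 165.63.255.255) -> GigabitEthernet0/9
  165.54.64.0/19 (165.54.64.0 - 165.54.95.255) -> GigabitEthernet0/4
More-specific entries that do NOT match:
  165.54.67.100/30 (165.54.67.100 - 165.54.67.103) does not contain 165.54.67.99
  165.50.67.96/28 (165.50.67.96 - 165.50.67.111) does not contain 165.54.67.99
  165.54.67.0/26 (165.54.67.0 - 165.54.67.63) does not contain 165.54.67.99
  37.54.64.0/20 (37.54.64.0 - 37.54.79.255) does not contain 165.54.67.99
  165.52.64.0/20 (165.52.64.0 - 165.52.79.255) does not contain 165.54.67.99
Longest matching prefix is /19 -> interface GigabitEthernet0/4.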